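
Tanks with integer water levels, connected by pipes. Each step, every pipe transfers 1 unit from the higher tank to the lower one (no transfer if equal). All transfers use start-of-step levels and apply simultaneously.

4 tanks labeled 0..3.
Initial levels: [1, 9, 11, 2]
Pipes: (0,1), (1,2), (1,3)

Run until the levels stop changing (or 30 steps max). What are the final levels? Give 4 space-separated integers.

Answer: 6 4 7 6

Derivation:
Step 1: flows [1->0,2->1,1->3] -> levels [2 8 10 3]
Step 2: flows [1->0,2->1,1->3] -> levels [3 7 9 4]
Step 3: flows [1->0,2->1,1->3] -> levels [4 6 8 5]
Step 4: flows [1->0,2->1,1->3] -> levels [5 5 7 6]
Step 5: flows [0=1,2->1,3->1] -> levels [5 7 6 5]
Step 6: flows [1->0,1->2,1->3] -> levels [6 4 7 6]
Step 7: flows [0->1,2->1,3->1] -> levels [5 7 6 5]
  -> period-2 cycle: step 7 state = step 5 state; never stabilizes
  -> state at step 30: (30-5) mod 2 = 1, same as step 6 -> [6 4 7 6]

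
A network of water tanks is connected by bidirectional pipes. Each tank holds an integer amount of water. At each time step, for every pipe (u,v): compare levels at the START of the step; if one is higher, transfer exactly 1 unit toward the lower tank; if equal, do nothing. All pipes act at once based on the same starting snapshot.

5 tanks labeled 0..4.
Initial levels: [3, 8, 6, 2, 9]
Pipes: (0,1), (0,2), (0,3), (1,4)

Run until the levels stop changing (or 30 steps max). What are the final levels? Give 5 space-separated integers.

Step 1: flows [1->0,2->0,0->3,4->1] -> levels [4 8 5 3 8]
Step 2: flows [1->0,2->0,0->3,1=4] -> levels [5 7 4 4 8]
Step 3: flows [1->0,0->2,0->3,4->1] -> levels [4 7 5 5 7]
Step 4: flows [1->0,2->0,3->0,1=4] -> levels [7 6 4 4 7]
Step 5: flows [0->1,0->2,0->3,4->1] -> levels [4 8 5 5 6]
Step 6: flows [1->0,2->0,3->0,1->4] -> levels [7 6 4 4 7]
  -> period-2 cycle: step 6 state = step 4 state; never stabilizes
  -> state at step 30: (30-4) mod 2 = 0, same as step 4 -> [7 6 4 4 7]

Answer: 7 6 4 4 7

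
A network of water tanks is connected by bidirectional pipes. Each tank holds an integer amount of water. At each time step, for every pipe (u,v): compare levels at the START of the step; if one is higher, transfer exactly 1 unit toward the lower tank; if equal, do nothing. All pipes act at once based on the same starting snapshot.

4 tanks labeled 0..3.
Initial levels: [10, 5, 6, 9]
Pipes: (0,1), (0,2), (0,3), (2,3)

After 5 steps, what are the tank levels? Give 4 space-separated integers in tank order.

Answer: 6 8 8 8

Derivation:
Step 1: flows [0->1,0->2,0->3,3->2] -> levels [7 6 8 9]
Step 2: flows [0->1,2->0,3->0,3->2] -> levels [8 7 8 7]
Step 3: flows [0->1,0=2,0->3,2->3] -> levels [6 8 7 9]
Step 4: flows [1->0,2->0,3->0,3->2] -> levels [9 7 7 7]
Step 5: flows [0->1,0->2,0->3,2=3] -> levels [6 8 8 8]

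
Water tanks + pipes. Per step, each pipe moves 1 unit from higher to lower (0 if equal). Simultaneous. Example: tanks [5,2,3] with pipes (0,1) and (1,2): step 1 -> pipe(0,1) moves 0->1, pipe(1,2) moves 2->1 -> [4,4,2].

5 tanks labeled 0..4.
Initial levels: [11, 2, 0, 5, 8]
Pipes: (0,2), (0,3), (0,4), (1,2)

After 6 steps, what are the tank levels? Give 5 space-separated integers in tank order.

Answer: 4 4 4 7 7

Derivation:
Step 1: flows [0->2,0->3,0->4,1->2] -> levels [8 1 2 6 9]
Step 2: flows [0->2,0->3,4->0,2->1] -> levels [7 2 2 7 8]
Step 3: flows [0->2,0=3,4->0,1=2] -> levels [7 2 3 7 7]
Step 4: flows [0->2,0=3,0=4,2->1] -> levels [6 3 3 7 7]
Step 5: flows [0->2,3->0,4->0,1=2] -> levels [7 3 4 6 6]
Step 6: flows [0->2,0->3,0->4,2->1] -> levels [4 4 4 7 7]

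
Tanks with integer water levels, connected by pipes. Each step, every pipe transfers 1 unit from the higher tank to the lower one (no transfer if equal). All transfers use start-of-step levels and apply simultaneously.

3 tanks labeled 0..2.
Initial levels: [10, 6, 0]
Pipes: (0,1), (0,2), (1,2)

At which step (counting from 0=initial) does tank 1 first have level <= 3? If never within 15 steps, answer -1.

Step 1: flows [0->1,0->2,1->2] -> levels [8 6 2]
Step 2: flows [0->1,0->2,1->2] -> levels [6 6 4]
Step 3: flows [0=1,0->2,1->2] -> levels [5 5 6]
Step 4: flows [0=1,2->0,2->1] -> levels [6 6 4]
  -> period-2 cycle (repeats step 2); tank 1 never drops to <=3
Tank 1 never reaches <=3 within 15 steps

Answer: -1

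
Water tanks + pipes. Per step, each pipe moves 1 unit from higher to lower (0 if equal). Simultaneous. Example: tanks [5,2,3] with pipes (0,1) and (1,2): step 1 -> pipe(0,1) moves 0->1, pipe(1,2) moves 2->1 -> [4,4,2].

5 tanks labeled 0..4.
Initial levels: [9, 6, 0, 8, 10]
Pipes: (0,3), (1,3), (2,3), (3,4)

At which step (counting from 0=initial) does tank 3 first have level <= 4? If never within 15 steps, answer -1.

Step 1: flows [0->3,3->1,3->2,4->3] -> levels [8 7 1 8 9]
Step 2: flows [0=3,3->1,3->2,4->3] -> levels [8 8 2 7 8]
Step 3: flows [0->3,1->3,3->2,4->3] -> levels [7 7 3 9 7]
Step 4: flows [3->0,3->1,3->2,3->4] -> levels [8 8 4 5 8]
Step 5: flows [0->3,1->3,3->2,4->3] -> levels [7 7 5 7 7]
Step 6: flows [0=3,1=3,3->2,3=4] -> levels [7 7 6 6 7]
Step 7: flows [0->3,1->3,2=3,4->3] -> levels [6 6 6 9 6]
Step 8: flows [3->0,3->1,3->2,3->4] -> levels [7 7 7 5 7]
Step 9: flows [0->3,1->3,2->3,4->3] -> levels [6 6 6 9 6]
  -> period-2 cycle (repeats step 7); tank 3 never drops to <=4
Tank 3 never reaches <=4 within 15 steps

Answer: -1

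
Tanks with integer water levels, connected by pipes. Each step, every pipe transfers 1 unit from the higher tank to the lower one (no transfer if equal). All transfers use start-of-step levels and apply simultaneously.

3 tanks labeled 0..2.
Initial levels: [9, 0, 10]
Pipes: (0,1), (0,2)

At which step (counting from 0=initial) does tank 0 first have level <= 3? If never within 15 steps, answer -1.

Step 1: flows [0->1,2->0] -> levels [9 1 9]
Step 2: flows [0->1,0=2] -> levels [8 2 9]
Step 3: flows [0->1,2->0] -> levels [8 3 8]
Step 4: flows [0->1,0=2] -> levels [7 4 8]
Step 5: flows [0->1,2->0] -> levels [7 5 7]
Step 6: flows [0->1,0=2] -> levels [6 6 7]
Step 7: flows [0=1,2->0] -> levels [7 6 6]
Step 8: flows [0->1,0->2] -> levels [5 7 7]
Step 9: flows [1->0,2->0] -> levels [7 6 6]
  -> period-2 cycle (repeats step 7); tank 0 never drops to <=3
Tank 0 never reaches <=3 within 15 steps

Answer: -1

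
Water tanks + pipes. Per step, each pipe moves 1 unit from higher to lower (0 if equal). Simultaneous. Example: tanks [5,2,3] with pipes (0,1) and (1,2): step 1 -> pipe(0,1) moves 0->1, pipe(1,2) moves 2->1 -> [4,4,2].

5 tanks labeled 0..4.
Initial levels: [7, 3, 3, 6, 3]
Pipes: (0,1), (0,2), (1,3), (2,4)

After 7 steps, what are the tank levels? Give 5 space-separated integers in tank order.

Answer: 5 4 3 5 5

Derivation:
Step 1: flows [0->1,0->2,3->1,2=4] -> levels [5 5 4 5 3]
Step 2: flows [0=1,0->2,1=3,2->4] -> levels [4 5 4 5 4]
Step 3: flows [1->0,0=2,1=3,2=4] -> levels [5 4 4 5 4]
Step 4: flows [0->1,0->2,3->1,2=4] -> levels [3 6 5 4 4]
Step 5: flows [1->0,2->0,1->3,2->4] -> levels [5 4 3 5 5]
Step 6: flows [0->1,0->2,3->1,4->2] -> levels [3 6 5 4 4]
  -> period-2 cycle: step 6 state = step 4 state
  -> state at step 7: (7-4) mod 2 = 1, same as step 5 -> [5 4 3 5 5]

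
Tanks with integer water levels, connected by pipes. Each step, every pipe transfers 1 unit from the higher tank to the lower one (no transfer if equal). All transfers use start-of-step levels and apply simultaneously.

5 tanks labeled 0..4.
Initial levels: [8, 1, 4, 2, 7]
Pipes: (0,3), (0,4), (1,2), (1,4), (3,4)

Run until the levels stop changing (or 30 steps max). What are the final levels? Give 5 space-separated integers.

Step 1: flows [0->3,0->4,2->1,4->1,4->3] -> levels [6 3 3 4 6]
Step 2: flows [0->3,0=4,1=2,4->1,4->3] -> levels [5 4 3 6 4]
Step 3: flows [3->0,0->4,1->2,1=4,3->4] -> levels [5 3 4 4 6]
Step 4: flows [0->3,4->0,2->1,4->1,4->3] -> levels [5 5 3 6 3]
Step 5: flows [3->0,0->4,1->2,1->4,3->4] -> levels [5 3 4 4 6]
  -> period-2 cycle: step 5 state = step 3 state; never stabilizes
  -> state at step 30: (30-3) mod 2 = 1, same as step 4 -> [5 5 3 6 3]

Answer: 5 5 3 6 3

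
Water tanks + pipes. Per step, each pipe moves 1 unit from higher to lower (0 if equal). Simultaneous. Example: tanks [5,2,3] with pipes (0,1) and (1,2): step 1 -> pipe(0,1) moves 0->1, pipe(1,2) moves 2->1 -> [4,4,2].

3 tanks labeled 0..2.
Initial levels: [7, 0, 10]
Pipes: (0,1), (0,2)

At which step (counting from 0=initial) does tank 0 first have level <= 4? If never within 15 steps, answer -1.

Step 1: flows [0->1,2->0] -> levels [7 1 9]
Step 2: flows [0->1,2->0] -> levels [7 2 8]
Step 3: flows [0->1,2->0] -> levels [7 3 7]
Step 4: flows [0->1,0=2] -> levels [6 4 7]
Step 5: flows [0->1,2->0] -> levels [6 5 6]
Step 6: flows [0->1,0=2] -> levels [5 6 6]
Step 7: flows [1->0,2->0] -> levels [7 5 5]
Step 8: flows [0->1,0->2] -> levels [5 6 6]
  -> period-2 cycle (repeats step 6); tank 0 never drops to <=4
Tank 0 never reaches <=4 within 15 steps

Answer: -1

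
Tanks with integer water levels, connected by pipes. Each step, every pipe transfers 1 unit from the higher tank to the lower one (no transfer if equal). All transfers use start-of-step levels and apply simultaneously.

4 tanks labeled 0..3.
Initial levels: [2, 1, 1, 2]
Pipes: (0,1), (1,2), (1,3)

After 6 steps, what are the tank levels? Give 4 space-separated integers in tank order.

Step 1: flows [0->1,1=2,3->1] -> levels [1 3 1 1]
Step 2: flows [1->0,1->2,1->3] -> levels [2 0 2 2]
Step 3: flows [0->1,2->1,3->1] -> levels [1 3 1 1]
  -> period-2 cycle: step 3 state = step 1 state
  -> state at step 6: (6-1) mod 2 = 1, same as step 2 -> [2 0 2 2]

Answer: 2 0 2 2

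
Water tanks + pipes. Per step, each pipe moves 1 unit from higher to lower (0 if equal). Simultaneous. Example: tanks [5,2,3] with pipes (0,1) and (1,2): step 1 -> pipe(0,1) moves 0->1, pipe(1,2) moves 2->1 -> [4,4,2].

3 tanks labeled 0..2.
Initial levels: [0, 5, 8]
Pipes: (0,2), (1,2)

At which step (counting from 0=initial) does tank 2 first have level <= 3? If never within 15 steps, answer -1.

Step 1: flows [2->0,2->1] -> levels [1 6 6]
Step 2: flows [2->0,1=2] -> levels [2 6 5]
Step 3: flows [2->0,1->2] -> levels [3 5 5]
Step 4: flows [2->0,1=2] -> levels [4 5 4]
Step 5: flows [0=2,1->2] -> levels [4 4 5]
Step 6: flows [2->0,2->1] -> levels [5 5 3]
Tank 2 first reaches <=3 at step 6

Answer: 6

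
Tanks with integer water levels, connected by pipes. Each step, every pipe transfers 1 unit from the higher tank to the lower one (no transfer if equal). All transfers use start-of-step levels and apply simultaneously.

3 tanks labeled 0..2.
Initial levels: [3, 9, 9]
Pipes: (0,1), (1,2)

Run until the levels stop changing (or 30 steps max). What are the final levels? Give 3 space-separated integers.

Step 1: flows [1->0,1=2] -> levels [4 8 9]
Step 2: flows [1->0,2->1] -> levels [5 8 8]
Step 3: flows [1->0,1=2] -> levels [6 7 8]
Step 4: flows [1->0,2->1] -> levels [7 7 7]
Step 5: flows [0=1,1=2] -> levels [7 7 7]
  -> stable (no change)

Answer: 7 7 7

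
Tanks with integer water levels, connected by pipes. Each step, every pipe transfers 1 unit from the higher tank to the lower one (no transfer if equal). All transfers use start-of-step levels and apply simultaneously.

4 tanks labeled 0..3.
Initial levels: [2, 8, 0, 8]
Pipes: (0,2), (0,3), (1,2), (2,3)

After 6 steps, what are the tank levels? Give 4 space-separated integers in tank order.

Answer: 5 5 3 5

Derivation:
Step 1: flows [0->2,3->0,1->2,3->2] -> levels [2 7 3 6]
Step 2: flows [2->0,3->0,1->2,3->2] -> levels [4 6 4 4]
Step 3: flows [0=2,0=3,1->2,2=3] -> levels [4 5 5 4]
Step 4: flows [2->0,0=3,1=2,2->3] -> levels [5 5 3 5]
Step 5: flows [0->2,0=3,1->2,3->2] -> levels [4 4 6 4]
Step 6: flows [2->0,0=3,2->1,2->3] -> levels [5 5 3 5]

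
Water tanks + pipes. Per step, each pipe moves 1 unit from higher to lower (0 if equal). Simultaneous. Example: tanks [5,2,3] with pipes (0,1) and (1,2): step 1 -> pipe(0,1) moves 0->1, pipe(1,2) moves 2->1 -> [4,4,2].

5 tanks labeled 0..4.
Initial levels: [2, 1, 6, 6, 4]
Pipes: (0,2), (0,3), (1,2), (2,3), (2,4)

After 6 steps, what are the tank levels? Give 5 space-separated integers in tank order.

Step 1: flows [2->0,3->0,2->1,2=3,2->4] -> levels [4 2 3 5 5]
Step 2: flows [0->2,3->0,2->1,3->2,4->2] -> levels [4 3 5 3 4]
Step 3: flows [2->0,0->3,2->1,2->3,2->4] -> levels [4 4 1 5 5]
Step 4: flows [0->2,3->0,1->2,3->2,4->2] -> levels [4 3 5 3 4]
  -> period-2 cycle: step 4 state = step 2 state
  -> state at step 6: (6-2) mod 2 = 0, same as step 2 -> [4 3 5 3 4]

Answer: 4 3 5 3 4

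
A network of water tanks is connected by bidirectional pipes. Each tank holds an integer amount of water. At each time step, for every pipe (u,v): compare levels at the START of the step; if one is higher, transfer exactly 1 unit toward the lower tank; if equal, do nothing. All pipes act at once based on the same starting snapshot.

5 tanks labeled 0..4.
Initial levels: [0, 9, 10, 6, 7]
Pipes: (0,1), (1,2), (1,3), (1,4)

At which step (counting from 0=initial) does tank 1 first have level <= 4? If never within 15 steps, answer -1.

Step 1: flows [1->0,2->1,1->3,1->4] -> levels [1 7 9 7 8]
Step 2: flows [1->0,2->1,1=3,4->1] -> levels [2 8 8 7 7]
Step 3: flows [1->0,1=2,1->3,1->4] -> levels [3 5 8 8 8]
Step 4: flows [1->0,2->1,3->1,4->1] -> levels [4 7 7 7 7]
Step 5: flows [1->0,1=2,1=3,1=4] -> levels [5 6 7 7 7]
Step 6: flows [1->0,2->1,3->1,4->1] -> levels [6 8 6 6 6]
Step 7: flows [1->0,1->2,1->3,1->4] -> levels [7 4 7 7 7]
Tank 1 first reaches <=4 at step 7

Answer: 7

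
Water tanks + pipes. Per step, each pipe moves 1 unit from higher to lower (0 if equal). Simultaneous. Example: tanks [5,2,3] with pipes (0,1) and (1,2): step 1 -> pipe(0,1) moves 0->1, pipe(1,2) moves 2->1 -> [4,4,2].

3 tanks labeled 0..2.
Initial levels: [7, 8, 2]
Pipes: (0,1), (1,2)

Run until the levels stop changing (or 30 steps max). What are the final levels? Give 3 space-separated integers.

Answer: 6 5 6

Derivation:
Step 1: flows [1->0,1->2] -> levels [8 6 3]
Step 2: flows [0->1,1->2] -> levels [7 6 4]
Step 3: flows [0->1,1->2] -> levels [6 6 5]
Step 4: flows [0=1,1->2] -> levels [6 5 6]
Step 5: flows [0->1,2->1] -> levels [5 7 5]
Step 6: flows [1->0,1->2] -> levels [6 5 6]
  -> period-2 cycle: step 6 state = step 4 state; never stabilizes
  -> state at step 30: (30-4) mod 2 = 0, same as step 4 -> [6 5 6]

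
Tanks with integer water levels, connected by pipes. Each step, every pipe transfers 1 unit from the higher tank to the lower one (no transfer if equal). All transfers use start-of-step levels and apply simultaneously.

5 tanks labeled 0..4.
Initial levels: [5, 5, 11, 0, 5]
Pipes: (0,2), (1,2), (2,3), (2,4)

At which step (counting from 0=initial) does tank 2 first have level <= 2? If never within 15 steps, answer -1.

Answer: -1

Derivation:
Step 1: flows [2->0,2->1,2->3,2->4] -> levels [6 6 7 1 6]
Step 2: flows [2->0,2->1,2->3,2->4] -> levels [7 7 3 2 7]
Step 3: flows [0->2,1->2,2->3,4->2] -> levels [6 6 5 3 6]
Step 4: flows [0->2,1->2,2->3,4->2] -> levels [5 5 7 4 5]
Step 5: flows [2->0,2->1,2->3,2->4] -> levels [6 6 3 5 6]
Step 6: flows [0->2,1->2,3->2,4->2] -> levels [5 5 7 4 5]
  -> period-2 cycle (repeats step 4); tank 2 never drops to <=2
Tank 2 never reaches <=2 within 15 steps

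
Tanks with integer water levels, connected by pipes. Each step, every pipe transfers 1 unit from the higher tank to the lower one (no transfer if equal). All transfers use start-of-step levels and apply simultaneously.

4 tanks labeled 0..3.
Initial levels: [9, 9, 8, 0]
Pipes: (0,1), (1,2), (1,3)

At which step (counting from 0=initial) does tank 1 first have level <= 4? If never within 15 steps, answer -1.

Answer: -1

Derivation:
Step 1: flows [0=1,1->2,1->3] -> levels [9 7 9 1]
Step 2: flows [0->1,2->1,1->3] -> levels [8 8 8 2]
Step 3: flows [0=1,1=2,1->3] -> levels [8 7 8 3]
Step 4: flows [0->1,2->1,1->3] -> levels [7 8 7 4]
Step 5: flows [1->0,1->2,1->3] -> levels [8 5 8 5]
Step 6: flows [0->1,2->1,1=3] -> levels [7 7 7 5]
Step 7: flows [0=1,1=2,1->3] -> levels [7 6 7 6]
Step 8: flows [0->1,2->1,1=3] -> levels [6 8 6 6]
Step 9: flows [1->0,1->2,1->3] -> levels [7 5 7 7]
Step 10: flows [0->1,2->1,3->1] -> levels [6 8 6 6]
  -> period-2 cycle (repeats step 8); tank 1 never drops to <=4
Tank 1 never reaches <=4 within 15 steps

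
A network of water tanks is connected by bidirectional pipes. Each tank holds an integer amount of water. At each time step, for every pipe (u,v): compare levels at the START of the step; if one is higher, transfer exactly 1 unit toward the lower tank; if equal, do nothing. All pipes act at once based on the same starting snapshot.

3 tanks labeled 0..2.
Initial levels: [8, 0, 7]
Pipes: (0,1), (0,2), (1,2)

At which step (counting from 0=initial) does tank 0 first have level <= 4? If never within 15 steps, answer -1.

Step 1: flows [0->1,0->2,2->1] -> levels [6 2 7]
Step 2: flows [0->1,2->0,2->1] -> levels [6 4 5]
Step 3: flows [0->1,0->2,2->1] -> levels [4 6 5]
Tank 0 first reaches <=4 at step 3

Answer: 3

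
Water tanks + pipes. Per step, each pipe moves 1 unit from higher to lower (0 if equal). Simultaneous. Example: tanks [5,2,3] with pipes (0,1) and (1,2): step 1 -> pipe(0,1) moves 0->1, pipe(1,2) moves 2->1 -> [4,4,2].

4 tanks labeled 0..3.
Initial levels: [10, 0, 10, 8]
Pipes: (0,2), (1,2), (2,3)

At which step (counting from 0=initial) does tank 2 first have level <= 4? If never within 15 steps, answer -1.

Step 1: flows [0=2,2->1,2->3] -> levels [10 1 8 9]
Step 2: flows [0->2,2->1,3->2] -> levels [9 2 9 8]
Step 3: flows [0=2,2->1,2->3] -> levels [9 3 7 9]
Step 4: flows [0->2,2->1,3->2] -> levels [8 4 8 8]
Step 5: flows [0=2,2->1,2=3] -> levels [8 5 7 8]
Step 6: flows [0->2,2->1,3->2] -> levels [7 6 8 7]
Step 7: flows [2->0,2->1,2->3] -> levels [8 7 5 8]
Step 8: flows [0->2,1->2,3->2] -> levels [7 6 8 7]
  -> period-2 cycle (repeats step 6); tank 2 never drops to <=4
Tank 2 never reaches <=4 within 15 steps

Answer: -1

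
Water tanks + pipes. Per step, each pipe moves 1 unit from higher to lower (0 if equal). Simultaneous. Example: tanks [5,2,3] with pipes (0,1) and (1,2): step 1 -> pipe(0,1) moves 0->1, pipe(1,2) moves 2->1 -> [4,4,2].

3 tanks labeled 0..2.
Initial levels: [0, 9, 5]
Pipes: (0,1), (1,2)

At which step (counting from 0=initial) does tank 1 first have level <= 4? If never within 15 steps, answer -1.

Answer: 5

Derivation:
Step 1: flows [1->0,1->2] -> levels [1 7 6]
Step 2: flows [1->0,1->2] -> levels [2 5 7]
Step 3: flows [1->0,2->1] -> levels [3 5 6]
Step 4: flows [1->0,2->1] -> levels [4 5 5]
Step 5: flows [1->0,1=2] -> levels [5 4 5]
Tank 1 first reaches <=4 at step 5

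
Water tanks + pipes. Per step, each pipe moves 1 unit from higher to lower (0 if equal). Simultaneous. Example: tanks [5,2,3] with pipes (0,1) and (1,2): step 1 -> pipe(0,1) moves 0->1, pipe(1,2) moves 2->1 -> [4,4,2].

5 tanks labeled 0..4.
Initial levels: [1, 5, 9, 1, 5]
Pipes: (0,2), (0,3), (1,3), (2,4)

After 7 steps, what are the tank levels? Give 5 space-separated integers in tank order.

Answer: 5 4 4 3 5

Derivation:
Step 1: flows [2->0,0=3,1->3,2->4] -> levels [2 4 7 2 6]
Step 2: flows [2->0,0=3,1->3,2->4] -> levels [3 3 5 3 7]
Step 3: flows [2->0,0=3,1=3,4->2] -> levels [4 3 5 3 6]
Step 4: flows [2->0,0->3,1=3,4->2] -> levels [4 3 5 4 5]
Step 5: flows [2->0,0=3,3->1,2=4] -> levels [5 4 4 3 5]
Step 6: flows [0->2,0->3,1->3,4->2] -> levels [3 3 6 5 4]
Step 7: flows [2->0,3->0,3->1,2->4] -> levels [5 4 4 3 5]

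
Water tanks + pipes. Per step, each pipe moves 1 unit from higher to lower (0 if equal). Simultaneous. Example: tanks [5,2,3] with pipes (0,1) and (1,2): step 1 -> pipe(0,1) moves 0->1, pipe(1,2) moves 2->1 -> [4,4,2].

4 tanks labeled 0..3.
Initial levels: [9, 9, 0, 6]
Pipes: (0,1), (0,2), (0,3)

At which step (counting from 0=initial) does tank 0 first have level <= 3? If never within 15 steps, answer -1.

Step 1: flows [0=1,0->2,0->3] -> levels [7 9 1 7]
Step 2: flows [1->0,0->2,0=3] -> levels [7 8 2 7]
Step 3: flows [1->0,0->2,0=3] -> levels [7 7 3 7]
Step 4: flows [0=1,0->2,0=3] -> levels [6 7 4 7]
Step 5: flows [1->0,0->2,3->0] -> levels [7 6 5 6]
Step 6: flows [0->1,0->2,0->3] -> levels [4 7 6 7]
Step 7: flows [1->0,2->0,3->0] -> levels [7 6 5 6]
  -> period-2 cycle (repeats step 5); tank 0 never drops to <=3
Tank 0 never reaches <=3 within 15 steps

Answer: -1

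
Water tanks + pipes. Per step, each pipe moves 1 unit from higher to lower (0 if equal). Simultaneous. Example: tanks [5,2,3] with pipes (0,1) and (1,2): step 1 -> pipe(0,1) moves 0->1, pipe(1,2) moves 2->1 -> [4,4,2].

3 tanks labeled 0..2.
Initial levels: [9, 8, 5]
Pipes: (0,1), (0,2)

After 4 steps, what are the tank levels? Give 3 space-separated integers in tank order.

Step 1: flows [0->1,0->2] -> levels [7 9 6]
Step 2: flows [1->0,0->2] -> levels [7 8 7]
Step 3: flows [1->0,0=2] -> levels [8 7 7]
Step 4: flows [0->1,0->2] -> levels [6 8 8]

Answer: 6 8 8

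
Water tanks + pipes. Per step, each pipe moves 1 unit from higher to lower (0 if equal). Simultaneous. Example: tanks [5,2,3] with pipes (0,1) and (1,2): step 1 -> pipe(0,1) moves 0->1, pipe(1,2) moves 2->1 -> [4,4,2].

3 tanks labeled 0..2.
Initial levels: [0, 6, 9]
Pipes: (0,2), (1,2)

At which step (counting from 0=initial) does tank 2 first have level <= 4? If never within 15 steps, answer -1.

Answer: -1

Derivation:
Step 1: flows [2->0,2->1] -> levels [1 7 7]
Step 2: flows [2->0,1=2] -> levels [2 7 6]
Step 3: flows [2->0,1->2] -> levels [3 6 6]
Step 4: flows [2->0,1=2] -> levels [4 6 5]
Step 5: flows [2->0,1->2] -> levels [5 5 5]
Step 6: flows [0=2,1=2] -> levels [5 5 5]
  -> stable; tank 2 stays at 5 > 4
Tank 2 never reaches <=4 within 15 steps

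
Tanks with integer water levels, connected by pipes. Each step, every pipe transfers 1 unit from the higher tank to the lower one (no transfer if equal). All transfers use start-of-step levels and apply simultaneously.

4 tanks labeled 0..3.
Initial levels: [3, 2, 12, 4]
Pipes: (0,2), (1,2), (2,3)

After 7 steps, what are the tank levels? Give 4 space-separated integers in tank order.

Answer: 6 5 4 6

Derivation:
Step 1: flows [2->0,2->1,2->3] -> levels [4 3 9 5]
Step 2: flows [2->0,2->1,2->3] -> levels [5 4 6 6]
Step 3: flows [2->0,2->1,2=3] -> levels [6 5 4 6]
Step 4: flows [0->2,1->2,3->2] -> levels [5 4 7 5]
Step 5: flows [2->0,2->1,2->3] -> levels [6 5 4 6]
  -> period-2 cycle: step 5 state = step 3 state
  -> state at step 7: (7-3) mod 2 = 0, same as step 3 -> [6 5 4 6]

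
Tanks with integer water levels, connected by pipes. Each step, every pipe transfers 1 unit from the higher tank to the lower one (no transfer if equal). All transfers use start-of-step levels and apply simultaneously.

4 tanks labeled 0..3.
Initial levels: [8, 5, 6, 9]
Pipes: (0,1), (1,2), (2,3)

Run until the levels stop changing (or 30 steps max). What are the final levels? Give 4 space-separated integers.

Step 1: flows [0->1,2->1,3->2] -> levels [7 7 6 8]
Step 2: flows [0=1,1->2,3->2] -> levels [7 6 8 7]
Step 3: flows [0->1,2->1,2->3] -> levels [6 8 6 8]
Step 4: flows [1->0,1->2,3->2] -> levels [7 6 8 7]
  -> period-2 cycle: step 4 state = step 2 state; never stabilizes
  -> state at step 30: (30-2) mod 2 = 0, same as step 2 -> [7 6 8 7]

Answer: 7 6 8 7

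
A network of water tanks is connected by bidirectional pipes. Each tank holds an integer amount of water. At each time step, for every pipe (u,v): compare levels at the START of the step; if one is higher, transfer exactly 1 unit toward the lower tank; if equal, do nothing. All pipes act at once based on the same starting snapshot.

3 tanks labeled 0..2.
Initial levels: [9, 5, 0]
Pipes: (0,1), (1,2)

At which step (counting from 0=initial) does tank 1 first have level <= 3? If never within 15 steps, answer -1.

Answer: -1

Derivation:
Step 1: flows [0->1,1->2] -> levels [8 5 1]
Step 2: flows [0->1,1->2] -> levels [7 5 2]
Step 3: flows [0->1,1->2] -> levels [6 5 3]
Step 4: flows [0->1,1->2] -> levels [5 5 4]
Step 5: flows [0=1,1->2] -> levels [5 4 5]
Step 6: flows [0->1,2->1] -> levels [4 6 4]
Step 7: flows [1->0,1->2] -> levels [5 4 5]
  -> period-2 cycle (repeats step 5); tank 1 never drops to <=3
Tank 1 never reaches <=3 within 15 steps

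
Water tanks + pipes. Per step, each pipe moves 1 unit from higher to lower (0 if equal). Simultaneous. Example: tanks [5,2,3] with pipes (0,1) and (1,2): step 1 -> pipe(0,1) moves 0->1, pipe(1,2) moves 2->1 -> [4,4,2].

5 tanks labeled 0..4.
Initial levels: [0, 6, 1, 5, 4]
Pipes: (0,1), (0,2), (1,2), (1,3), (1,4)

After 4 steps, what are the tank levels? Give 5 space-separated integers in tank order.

Answer: 3 1 4 4 4

Derivation:
Step 1: flows [1->0,2->0,1->2,1->3,1->4] -> levels [2 2 1 6 5]
Step 2: flows [0=1,0->2,1->2,3->1,4->1] -> levels [1 3 3 5 4]
Step 3: flows [1->0,2->0,1=2,3->1,4->1] -> levels [3 4 2 4 3]
Step 4: flows [1->0,0->2,1->2,1=3,1->4] -> levels [3 1 4 4 4]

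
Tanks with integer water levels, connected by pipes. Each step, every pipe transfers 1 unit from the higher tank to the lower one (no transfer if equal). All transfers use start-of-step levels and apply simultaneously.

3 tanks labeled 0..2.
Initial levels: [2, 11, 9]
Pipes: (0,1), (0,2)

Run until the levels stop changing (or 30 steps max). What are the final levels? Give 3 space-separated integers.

Answer: 6 8 8

Derivation:
Step 1: flows [1->0,2->0] -> levels [4 10 8]
Step 2: flows [1->0,2->0] -> levels [6 9 7]
Step 3: flows [1->0,2->0] -> levels [8 8 6]
Step 4: flows [0=1,0->2] -> levels [7 8 7]
Step 5: flows [1->0,0=2] -> levels [8 7 7]
Step 6: flows [0->1,0->2] -> levels [6 8 8]
Step 7: flows [1->0,2->0] -> levels [8 7 7]
  -> period-2 cycle: step 7 state = step 5 state; never stabilizes
  -> state at step 30: (30-5) mod 2 = 1, same as step 6 -> [6 8 8]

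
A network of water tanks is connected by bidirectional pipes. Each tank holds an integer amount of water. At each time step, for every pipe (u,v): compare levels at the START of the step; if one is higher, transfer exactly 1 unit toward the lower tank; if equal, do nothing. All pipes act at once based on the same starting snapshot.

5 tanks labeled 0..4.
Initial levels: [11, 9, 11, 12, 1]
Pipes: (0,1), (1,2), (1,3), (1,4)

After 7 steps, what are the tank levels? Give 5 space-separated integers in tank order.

Answer: 9 10 9 9 7

Derivation:
Step 1: flows [0->1,2->1,3->1,1->4] -> levels [10 11 10 11 2]
Step 2: flows [1->0,1->2,1=3,1->4] -> levels [11 8 11 11 3]
Step 3: flows [0->1,2->1,3->1,1->4] -> levels [10 10 10 10 4]
Step 4: flows [0=1,1=2,1=3,1->4] -> levels [10 9 10 10 5]
Step 5: flows [0->1,2->1,3->1,1->4] -> levels [9 11 9 9 6]
Step 6: flows [1->0,1->2,1->3,1->4] -> levels [10 7 10 10 7]
Step 7: flows [0->1,2->1,3->1,1=4] -> levels [9 10 9 9 7]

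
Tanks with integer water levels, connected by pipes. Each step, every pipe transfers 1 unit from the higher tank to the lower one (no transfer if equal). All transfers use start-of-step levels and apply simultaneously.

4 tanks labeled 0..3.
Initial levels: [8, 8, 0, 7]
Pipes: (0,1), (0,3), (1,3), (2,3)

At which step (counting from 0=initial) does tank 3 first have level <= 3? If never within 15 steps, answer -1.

Answer: -1

Derivation:
Step 1: flows [0=1,0->3,1->3,3->2] -> levels [7 7 1 8]
Step 2: flows [0=1,3->0,3->1,3->2] -> levels [8 8 2 5]
Step 3: flows [0=1,0->3,1->3,3->2] -> levels [7 7 3 6]
Step 4: flows [0=1,0->3,1->3,3->2] -> levels [6 6 4 7]
Step 5: flows [0=1,3->0,3->1,3->2] -> levels [7 7 5 4]
Step 6: flows [0=1,0->3,1->3,2->3] -> levels [6 6 4 7]
  -> period-2 cycle (repeats step 4); tank 3 never drops to <=3
Tank 3 never reaches <=3 within 15 steps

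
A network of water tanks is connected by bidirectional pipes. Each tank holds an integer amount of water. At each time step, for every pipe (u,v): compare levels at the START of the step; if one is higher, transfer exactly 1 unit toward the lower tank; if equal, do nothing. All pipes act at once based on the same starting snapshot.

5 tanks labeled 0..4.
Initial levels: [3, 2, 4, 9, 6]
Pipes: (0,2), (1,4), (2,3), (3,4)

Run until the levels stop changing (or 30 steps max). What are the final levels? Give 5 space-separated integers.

Answer: 4 4 6 4 6

Derivation:
Step 1: flows [2->0,4->1,3->2,3->4] -> levels [4 3 4 7 6]
Step 2: flows [0=2,4->1,3->2,3->4] -> levels [4 4 5 5 6]
Step 3: flows [2->0,4->1,2=3,4->3] -> levels [5 5 4 6 4]
Step 4: flows [0->2,1->4,3->2,3->4] -> levels [4 4 6 4 6]
Step 5: flows [2->0,4->1,2->3,4->3] -> levels [5 5 4 6 4]
  -> period-2 cycle: step 5 state = step 3 state; never stabilizes
  -> state at step 30: (30-3) mod 2 = 1, same as step 4 -> [4 4 6 4 6]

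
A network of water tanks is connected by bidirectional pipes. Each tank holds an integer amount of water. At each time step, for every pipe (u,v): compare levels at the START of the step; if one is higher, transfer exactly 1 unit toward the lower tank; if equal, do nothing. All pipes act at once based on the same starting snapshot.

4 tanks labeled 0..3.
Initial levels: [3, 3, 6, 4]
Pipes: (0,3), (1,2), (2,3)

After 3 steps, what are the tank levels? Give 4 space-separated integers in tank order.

Answer: 4 4 4 4

Derivation:
Step 1: flows [3->0,2->1,2->3] -> levels [4 4 4 4]
Step 2: flows [0=3,1=2,2=3] -> levels [4 4 4 4]
  -> stable; steps 3..3 unchanged -> [4 4 4 4]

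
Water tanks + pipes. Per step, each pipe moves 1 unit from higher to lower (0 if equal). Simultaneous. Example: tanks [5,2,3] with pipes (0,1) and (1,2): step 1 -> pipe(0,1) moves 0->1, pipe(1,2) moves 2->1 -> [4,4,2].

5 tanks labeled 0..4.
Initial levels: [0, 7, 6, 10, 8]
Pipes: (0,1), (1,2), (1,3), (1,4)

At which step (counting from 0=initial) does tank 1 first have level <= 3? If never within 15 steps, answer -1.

Step 1: flows [1->0,1->2,3->1,4->1] -> levels [1 7 7 9 7]
Step 2: flows [1->0,1=2,3->1,1=4] -> levels [2 7 7 8 7]
Step 3: flows [1->0,1=2,3->1,1=4] -> levels [3 7 7 7 7]
Step 4: flows [1->0,1=2,1=3,1=4] -> levels [4 6 7 7 7]
Step 5: flows [1->0,2->1,3->1,4->1] -> levels [5 8 6 6 6]
Step 6: flows [1->0,1->2,1->3,1->4] -> levels [6 4 7 7 7]
Step 7: flows [0->1,2->1,3->1,4->1] -> levels [5 8 6 6 6]
  -> period-2 cycle (repeats step 5); tank 1 never drops to <=3
Tank 1 never reaches <=3 within 15 steps

Answer: -1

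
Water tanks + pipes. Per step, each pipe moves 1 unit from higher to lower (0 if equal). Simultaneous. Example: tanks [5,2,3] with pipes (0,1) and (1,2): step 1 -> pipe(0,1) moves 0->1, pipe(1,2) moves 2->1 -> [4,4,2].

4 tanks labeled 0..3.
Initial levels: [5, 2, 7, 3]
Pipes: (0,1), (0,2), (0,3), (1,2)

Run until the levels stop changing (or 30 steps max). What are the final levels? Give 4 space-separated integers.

Answer: 6 4 3 4

Derivation:
Step 1: flows [0->1,2->0,0->3,2->1] -> levels [4 4 5 4]
Step 2: flows [0=1,2->0,0=3,2->1] -> levels [5 5 3 4]
Step 3: flows [0=1,0->2,0->3,1->2] -> levels [3 4 5 5]
Step 4: flows [1->0,2->0,3->0,2->1] -> levels [6 4 3 4]
Step 5: flows [0->1,0->2,0->3,1->2] -> levels [3 4 5 5]
  -> period-2 cycle: step 5 state = step 3 state; never stabilizes
  -> state at step 30: (30-3) mod 2 = 1, same as step 4 -> [6 4 3 4]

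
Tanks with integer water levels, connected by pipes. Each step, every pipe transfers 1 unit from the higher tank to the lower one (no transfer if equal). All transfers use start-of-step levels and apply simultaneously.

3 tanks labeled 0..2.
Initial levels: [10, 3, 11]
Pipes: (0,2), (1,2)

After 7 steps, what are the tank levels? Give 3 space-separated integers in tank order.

Step 1: flows [2->0,2->1] -> levels [11 4 9]
Step 2: flows [0->2,2->1] -> levels [10 5 9]
Step 3: flows [0->2,2->1] -> levels [9 6 9]
Step 4: flows [0=2,2->1] -> levels [9 7 8]
Step 5: flows [0->2,2->1] -> levels [8 8 8]
Step 6: flows [0=2,1=2] -> levels [8 8 8]
  -> stable; steps 7..7 unchanged -> [8 8 8]

Answer: 8 8 8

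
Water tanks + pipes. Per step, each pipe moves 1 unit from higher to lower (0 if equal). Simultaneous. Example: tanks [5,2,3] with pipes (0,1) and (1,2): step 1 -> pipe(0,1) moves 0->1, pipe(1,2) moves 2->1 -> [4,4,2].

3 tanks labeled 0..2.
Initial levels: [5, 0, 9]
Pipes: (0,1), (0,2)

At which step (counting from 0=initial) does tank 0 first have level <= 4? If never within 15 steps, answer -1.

Step 1: flows [0->1,2->0] -> levels [5 1 8]
Step 2: flows [0->1,2->0] -> levels [5 2 7]
Step 3: flows [0->1,2->0] -> levels [5 3 6]
Step 4: flows [0->1,2->0] -> levels [5 4 5]
Step 5: flows [0->1,0=2] -> levels [4 5 5]
Tank 0 first reaches <=4 at step 5

Answer: 5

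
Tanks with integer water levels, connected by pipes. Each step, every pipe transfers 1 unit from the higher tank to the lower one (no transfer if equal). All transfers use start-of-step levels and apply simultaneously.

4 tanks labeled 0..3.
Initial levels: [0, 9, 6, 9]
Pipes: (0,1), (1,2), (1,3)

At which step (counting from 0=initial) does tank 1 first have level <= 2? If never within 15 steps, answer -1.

Step 1: flows [1->0,1->2,1=3] -> levels [1 7 7 9]
Step 2: flows [1->0,1=2,3->1] -> levels [2 7 7 8]
Step 3: flows [1->0,1=2,3->1] -> levels [3 7 7 7]
Step 4: flows [1->0,1=2,1=3] -> levels [4 6 7 7]
Step 5: flows [1->0,2->1,3->1] -> levels [5 7 6 6]
Step 6: flows [1->0,1->2,1->3] -> levels [6 4 7 7]
Step 7: flows [0->1,2->1,3->1] -> levels [5 7 6 6]
  -> period-2 cycle (repeats step 5); tank 1 never drops to <=2
Tank 1 never reaches <=2 within 15 steps

Answer: -1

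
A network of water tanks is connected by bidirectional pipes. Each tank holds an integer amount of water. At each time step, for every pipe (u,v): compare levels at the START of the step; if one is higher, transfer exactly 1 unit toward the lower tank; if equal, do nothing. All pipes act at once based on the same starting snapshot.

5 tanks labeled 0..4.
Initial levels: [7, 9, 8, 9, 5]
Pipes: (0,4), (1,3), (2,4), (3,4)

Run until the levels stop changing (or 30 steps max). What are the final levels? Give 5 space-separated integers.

Answer: 7 8 8 9 6

Derivation:
Step 1: flows [0->4,1=3,2->4,3->4] -> levels [6 9 7 8 8]
Step 2: flows [4->0,1->3,4->2,3=4] -> levels [7 8 8 9 6]
Step 3: flows [0->4,3->1,2->4,3->4] -> levels [6 9 7 7 9]
Step 4: flows [4->0,1->3,4->2,4->3] -> levels [7 8 8 9 6]
  -> period-2 cycle: step 4 state = step 2 state; never stabilizes
  -> state at step 30: (30-2) mod 2 = 0, same as step 2 -> [7 8 8 9 6]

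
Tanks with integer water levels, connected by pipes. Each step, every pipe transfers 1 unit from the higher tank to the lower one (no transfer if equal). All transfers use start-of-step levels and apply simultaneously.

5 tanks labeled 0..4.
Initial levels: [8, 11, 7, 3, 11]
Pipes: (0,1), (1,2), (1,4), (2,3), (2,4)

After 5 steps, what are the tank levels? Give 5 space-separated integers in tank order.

Step 1: flows [1->0,1->2,1=4,2->3,4->2] -> levels [9 9 8 4 10]
Step 2: flows [0=1,1->2,4->1,2->3,4->2] -> levels [9 9 9 5 8]
Step 3: flows [0=1,1=2,1->4,2->3,2->4] -> levels [9 8 7 6 10]
Step 4: flows [0->1,1->2,4->1,2->3,4->2] -> levels [8 9 8 7 8]
Step 5: flows [1->0,1->2,1->4,2->3,2=4] -> levels [9 6 8 8 9]

Answer: 9 6 8 8 9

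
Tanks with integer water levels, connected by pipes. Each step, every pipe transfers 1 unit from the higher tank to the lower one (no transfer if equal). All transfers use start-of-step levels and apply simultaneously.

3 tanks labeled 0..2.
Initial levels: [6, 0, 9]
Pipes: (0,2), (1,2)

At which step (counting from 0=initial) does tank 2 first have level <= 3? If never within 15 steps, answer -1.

Step 1: flows [2->0,2->1] -> levels [7 1 7]
Step 2: flows [0=2,2->1] -> levels [7 2 6]
Step 3: flows [0->2,2->1] -> levels [6 3 6]
Step 4: flows [0=2,2->1] -> levels [6 4 5]
Step 5: flows [0->2,2->1] -> levels [5 5 5]
Step 6: flows [0=2,1=2] -> levels [5 5 5]
  -> stable; tank 2 stays at 5 > 3
Tank 2 never reaches <=3 within 15 steps

Answer: -1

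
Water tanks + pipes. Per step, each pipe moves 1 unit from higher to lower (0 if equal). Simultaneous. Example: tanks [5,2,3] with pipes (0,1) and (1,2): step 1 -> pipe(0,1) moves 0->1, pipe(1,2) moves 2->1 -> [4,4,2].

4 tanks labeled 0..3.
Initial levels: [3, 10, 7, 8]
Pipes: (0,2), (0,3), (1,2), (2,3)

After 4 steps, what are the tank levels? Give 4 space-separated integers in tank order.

Answer: 8 7 7 6

Derivation:
Step 1: flows [2->0,3->0,1->2,3->2] -> levels [5 9 8 6]
Step 2: flows [2->0,3->0,1->2,2->3] -> levels [7 8 7 6]
Step 3: flows [0=2,0->3,1->2,2->3] -> levels [6 7 7 8]
Step 4: flows [2->0,3->0,1=2,3->2] -> levels [8 7 7 6]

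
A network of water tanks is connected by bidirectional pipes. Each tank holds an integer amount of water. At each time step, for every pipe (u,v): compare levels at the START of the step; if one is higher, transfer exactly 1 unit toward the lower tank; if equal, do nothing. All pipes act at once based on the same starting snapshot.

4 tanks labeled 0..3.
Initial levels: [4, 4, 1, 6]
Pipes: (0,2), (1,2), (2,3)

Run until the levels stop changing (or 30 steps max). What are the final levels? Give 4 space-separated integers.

Step 1: flows [0->2,1->2,3->2] -> levels [3 3 4 5]
Step 2: flows [2->0,2->1,3->2] -> levels [4 4 3 4]
Step 3: flows [0->2,1->2,3->2] -> levels [3 3 6 3]
Step 4: flows [2->0,2->1,2->3] -> levels [4 4 3 4]
  -> period-2 cycle: step 4 state = step 2 state; never stabilizes
  -> state at step 30: (30-2) mod 2 = 0, same as step 2 -> [4 4 3 4]

Answer: 4 4 3 4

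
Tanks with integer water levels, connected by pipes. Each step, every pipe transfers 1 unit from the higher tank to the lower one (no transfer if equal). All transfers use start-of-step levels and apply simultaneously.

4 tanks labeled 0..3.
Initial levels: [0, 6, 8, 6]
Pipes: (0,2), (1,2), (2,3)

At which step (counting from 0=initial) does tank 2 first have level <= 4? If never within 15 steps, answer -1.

Answer: 5

Derivation:
Step 1: flows [2->0,2->1,2->3] -> levels [1 7 5 7]
Step 2: flows [2->0,1->2,3->2] -> levels [2 6 6 6]
Step 3: flows [2->0,1=2,2=3] -> levels [3 6 5 6]
Step 4: flows [2->0,1->2,3->2] -> levels [4 5 6 5]
Step 5: flows [2->0,2->1,2->3] -> levels [5 6 3 6]
Tank 2 first reaches <=4 at step 5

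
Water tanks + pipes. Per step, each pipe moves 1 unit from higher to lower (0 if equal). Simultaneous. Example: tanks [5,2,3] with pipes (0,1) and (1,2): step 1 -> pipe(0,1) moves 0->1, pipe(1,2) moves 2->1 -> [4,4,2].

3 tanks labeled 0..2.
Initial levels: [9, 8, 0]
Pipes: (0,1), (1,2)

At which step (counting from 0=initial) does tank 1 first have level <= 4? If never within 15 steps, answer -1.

Step 1: flows [0->1,1->2] -> levels [8 8 1]
Step 2: flows [0=1,1->2] -> levels [8 7 2]
Step 3: flows [0->1,1->2] -> levels [7 7 3]
Step 4: flows [0=1,1->2] -> levels [7 6 4]
Step 5: flows [0->1,1->2] -> levels [6 6 5]
Step 6: flows [0=1,1->2] -> levels [6 5 6]
Step 7: flows [0->1,2->1] -> levels [5 7 5]
Step 8: flows [1->0,1->2] -> levels [6 5 6]
  -> period-2 cycle (repeats step 6); tank 1 never drops to <=4
Tank 1 never reaches <=4 within 15 steps

Answer: -1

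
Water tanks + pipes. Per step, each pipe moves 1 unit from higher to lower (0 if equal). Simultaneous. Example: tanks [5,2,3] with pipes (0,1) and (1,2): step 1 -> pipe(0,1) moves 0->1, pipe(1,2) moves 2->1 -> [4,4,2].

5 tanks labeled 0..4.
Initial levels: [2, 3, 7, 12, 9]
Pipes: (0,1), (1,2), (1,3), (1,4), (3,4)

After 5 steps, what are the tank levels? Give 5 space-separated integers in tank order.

Answer: 6 8 6 7 6

Derivation:
Step 1: flows [1->0,2->1,3->1,4->1,3->4] -> levels [3 5 6 10 9]
Step 2: flows [1->0,2->1,3->1,4->1,3->4] -> levels [4 7 5 8 9]
Step 3: flows [1->0,1->2,3->1,4->1,4->3] -> levels [5 7 6 8 7]
Step 4: flows [1->0,1->2,3->1,1=4,3->4] -> levels [6 6 7 6 8]
Step 5: flows [0=1,2->1,1=3,4->1,4->3] -> levels [6 8 6 7 6]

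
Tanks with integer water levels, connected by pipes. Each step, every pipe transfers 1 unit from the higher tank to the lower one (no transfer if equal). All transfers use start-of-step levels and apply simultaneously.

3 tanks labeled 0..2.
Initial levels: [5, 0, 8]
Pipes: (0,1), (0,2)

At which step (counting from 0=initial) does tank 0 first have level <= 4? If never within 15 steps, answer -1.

Answer: 4

Derivation:
Step 1: flows [0->1,2->0] -> levels [5 1 7]
Step 2: flows [0->1,2->0] -> levels [5 2 6]
Step 3: flows [0->1,2->0] -> levels [5 3 5]
Step 4: flows [0->1,0=2] -> levels [4 4 5]
Tank 0 first reaches <=4 at step 4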